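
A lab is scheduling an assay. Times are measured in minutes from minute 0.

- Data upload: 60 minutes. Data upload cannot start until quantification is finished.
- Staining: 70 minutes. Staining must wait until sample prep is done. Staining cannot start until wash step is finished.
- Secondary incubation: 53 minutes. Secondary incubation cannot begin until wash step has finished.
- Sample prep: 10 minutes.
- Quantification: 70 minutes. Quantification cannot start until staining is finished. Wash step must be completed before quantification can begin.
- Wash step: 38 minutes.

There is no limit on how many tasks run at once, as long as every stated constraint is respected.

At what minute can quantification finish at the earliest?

178

Wash step can start immediately at minute 0; it finishes at minute 38.
Nothing blocks sample prep, so it runs from minute 0 to minute 10.
Staining has to wait for sample prep (finishes minute 10); wash step (finishes minute 38). The latest of these is minute 38, so staining runs minute 38 to 38 + 70 = minute 108.
Quantification cannot start until staining (finishes minute 108); wash step (finishes minute 38). The controlling bound is minute 108, so quantification finishes at 108 + 70 = minute 178.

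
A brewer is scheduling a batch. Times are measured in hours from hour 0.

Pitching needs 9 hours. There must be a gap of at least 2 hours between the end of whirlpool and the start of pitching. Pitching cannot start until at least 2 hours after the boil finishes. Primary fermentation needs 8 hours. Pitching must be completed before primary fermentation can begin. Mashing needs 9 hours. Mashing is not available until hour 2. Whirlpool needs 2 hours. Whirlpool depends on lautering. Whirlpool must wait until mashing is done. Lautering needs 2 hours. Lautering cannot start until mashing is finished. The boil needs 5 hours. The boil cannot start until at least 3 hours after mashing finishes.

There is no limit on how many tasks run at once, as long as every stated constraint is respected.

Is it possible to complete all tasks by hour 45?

Yes

Mashing cannot begin until its own release at hour 2. It runs from hour 2 to 2 + 9 = hour 11.
The boil waits on mashing (finishes hour 11, plus 3-hour gap → hour 14), so it starts at hour 14 and finishes at 14 + 5 = hour 19.
Lautering cannot begin until mashing (finishes hour 11). It runs from hour 11 to 11 + 2 = hour 13.
Whirlpool needs all of lautering (finishes hour 13); mashing (finishes hour 11). That puts its earliest start at hour 13; it finishes at 13 + 2 = hour 15.
Pitching cannot start until whirlpool (finishes hour 15, plus 2-hour gap → hour 17); the boil (finishes hour 19, plus 2-hour gap → hour 21). The controlling bound is hour 21, so pitching finishes at 21 + 9 = hour 30.
Primary fermentation waits on pitching (finishes hour 30), so it starts at hour 30 and finishes at 30 + 8 = hour 38.
Every task is finished by hour 38, which is no later than the deadline of 45, so the schedule is feasible.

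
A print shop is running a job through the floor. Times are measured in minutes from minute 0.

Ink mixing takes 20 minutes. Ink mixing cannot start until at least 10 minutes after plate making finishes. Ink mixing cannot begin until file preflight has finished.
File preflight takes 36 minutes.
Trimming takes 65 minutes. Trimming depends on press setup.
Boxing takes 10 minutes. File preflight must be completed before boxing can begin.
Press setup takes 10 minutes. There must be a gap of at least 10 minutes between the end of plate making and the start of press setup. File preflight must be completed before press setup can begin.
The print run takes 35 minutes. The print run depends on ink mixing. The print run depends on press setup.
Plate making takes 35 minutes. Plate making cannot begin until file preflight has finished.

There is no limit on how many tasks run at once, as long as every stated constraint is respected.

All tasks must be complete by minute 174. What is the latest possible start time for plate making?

To finish by minute 174, the print run (duration 35) must start no later than minute 139.
Ink mixing has to be done before the print run (must start by minute 139). That means finishing by minute 139, i.e. starting by 139 − 20 = minute 119.
Trimming must finish by minute 174; it takes 65 minutes, so it must start by 174 − 65 = minute 109.
Press setup feeds the print run (must start by minute 139); trimming (must start by minute 109). Taking the minimum, press setup must finish by minute 109 and start by 109 − 10 = minute 99.
Plate making has several dependents: ink mixing (must start by minute 119, minus 10-minute gap → minute 109); press setup (must start by minute 99, minus 10-minute gap → minute 89). The earliest of those limits is minute 89, so plate making must start by 89 − 35 = minute 54.

54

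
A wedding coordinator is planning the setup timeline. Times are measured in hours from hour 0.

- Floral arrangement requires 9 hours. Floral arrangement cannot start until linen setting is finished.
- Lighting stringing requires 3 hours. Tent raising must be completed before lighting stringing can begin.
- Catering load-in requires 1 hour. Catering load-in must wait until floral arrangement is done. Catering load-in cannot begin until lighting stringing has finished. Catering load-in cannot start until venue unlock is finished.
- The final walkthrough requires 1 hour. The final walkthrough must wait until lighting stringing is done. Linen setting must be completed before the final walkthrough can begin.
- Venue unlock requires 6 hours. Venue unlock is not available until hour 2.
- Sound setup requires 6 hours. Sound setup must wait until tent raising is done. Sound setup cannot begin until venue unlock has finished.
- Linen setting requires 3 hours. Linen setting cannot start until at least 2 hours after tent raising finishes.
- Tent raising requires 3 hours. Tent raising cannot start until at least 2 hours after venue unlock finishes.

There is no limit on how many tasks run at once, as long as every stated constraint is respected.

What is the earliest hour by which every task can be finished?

28

After its own release at hour 2, venue unlock can start at hour 2 and finishes at hour 8.
Tent raising cannot begin until venue unlock (finishes hour 8, plus 2-hour gap → hour 10). It runs from hour 10 to 10 + 3 = hour 13.
Sound setup cannot start until tent raising (finishes hour 13); venue unlock (finishes hour 8). The controlling bound is hour 13, so sound setup finishes at 13 + 6 = hour 19.
Lighting stringing cannot begin until tent raising (finishes hour 13). It runs from hour 13 to 13 + 3 = hour 16.
Linen setting waits on tent raising (finishes hour 13, plus 2-hour gap → hour 15), so it starts at hour 15 and finishes at 15 + 3 = hour 18.
The final walkthrough needs all of lighting stringing (finishes hour 16); linen setting (finishes hour 18). That puts its earliest start at hour 18; it finishes at 18 + 1 = hour 19.
Floral arrangement waits on linen setting (finishes hour 18), so it starts at hour 18 and finishes at 18 + 9 = hour 27.
Catering load-in needs all of floral arrangement (finishes hour 27); lighting stringing (finishes hour 16); venue unlock (finishes hour 8). That puts its earliest start at hour 27; it finishes at 27 + 1 = hour 28.
All tasks are finished once the last one completes. Finish times: Venue unlock at 8, Tent raising at 13, Linen setting at 18, Floral arrangement at 27, Lighting stringing at 16, Sound setup at 19, Catering load-in at 28, The final walkthrough at 19. The latest is hour 28.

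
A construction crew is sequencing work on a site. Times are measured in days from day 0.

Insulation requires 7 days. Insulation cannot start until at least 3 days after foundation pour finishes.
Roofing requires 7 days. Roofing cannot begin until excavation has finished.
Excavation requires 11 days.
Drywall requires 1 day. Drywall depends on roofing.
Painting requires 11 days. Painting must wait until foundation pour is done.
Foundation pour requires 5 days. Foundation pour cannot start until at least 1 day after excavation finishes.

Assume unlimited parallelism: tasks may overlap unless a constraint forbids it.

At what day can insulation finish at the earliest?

27

Excavation has no prerequisites, so it starts at day 0 and finishes at day 11.
After excavation (finishes day 11, plus 1-day gap → day 12), foundation pour can start at day 12 and finishes at day 17.
After foundation pour (finishes day 17, plus 3-day gap → day 20), insulation can start at day 20 and finishes at day 27.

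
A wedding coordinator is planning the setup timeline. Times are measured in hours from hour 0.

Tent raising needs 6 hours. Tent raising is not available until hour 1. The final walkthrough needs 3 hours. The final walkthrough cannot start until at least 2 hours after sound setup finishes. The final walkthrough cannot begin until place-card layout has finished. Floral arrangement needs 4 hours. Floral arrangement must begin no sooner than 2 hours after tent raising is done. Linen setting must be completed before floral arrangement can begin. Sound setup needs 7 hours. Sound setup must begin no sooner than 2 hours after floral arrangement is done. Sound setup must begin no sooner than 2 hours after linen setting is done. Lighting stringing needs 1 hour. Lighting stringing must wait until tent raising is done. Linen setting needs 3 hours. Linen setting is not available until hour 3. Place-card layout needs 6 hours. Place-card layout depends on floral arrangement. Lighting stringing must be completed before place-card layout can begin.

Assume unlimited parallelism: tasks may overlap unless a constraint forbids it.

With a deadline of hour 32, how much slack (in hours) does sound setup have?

Linen setting waits on its own release at hour 3, so it starts at hour 3 and finishes at 3 + 3 = hour 6.
Tent raising waits on its own release at hour 1, so it starts at hour 1 and finishes at 1 + 6 = hour 7.
Floral arrangement cannot start until tent raising (finishes hour 7, plus 2-hour gap → hour 9); linen setting (finishes hour 6). The controlling bound is hour 9, so floral arrangement finishes at 9 + 4 = hour 13.
Sound setup needs all of floral arrangement (finishes hour 13, plus 2-hour gap → hour 15); linen setting (finishes hour 6, plus 2-hour gap → hour 8). That puts its earliest start at hour 15; it finishes at 15 + 7 = hour 22.

Working backward from the deadline:
The final walkthrough must finish by hour 32; it takes 3 hours, so it must start by 32 − 3 = hour 29.
Sound setup must finish before the final walkthrough (must start by hour 29, minus 2-hour gap → hour 27). With a 7-hour duration, sound setup must start by 27 − 7 = hour 20.
So sound setup can start as early as hour 15 and as late as hour 20, giving 20 − 15 = 5 hours of slack.

5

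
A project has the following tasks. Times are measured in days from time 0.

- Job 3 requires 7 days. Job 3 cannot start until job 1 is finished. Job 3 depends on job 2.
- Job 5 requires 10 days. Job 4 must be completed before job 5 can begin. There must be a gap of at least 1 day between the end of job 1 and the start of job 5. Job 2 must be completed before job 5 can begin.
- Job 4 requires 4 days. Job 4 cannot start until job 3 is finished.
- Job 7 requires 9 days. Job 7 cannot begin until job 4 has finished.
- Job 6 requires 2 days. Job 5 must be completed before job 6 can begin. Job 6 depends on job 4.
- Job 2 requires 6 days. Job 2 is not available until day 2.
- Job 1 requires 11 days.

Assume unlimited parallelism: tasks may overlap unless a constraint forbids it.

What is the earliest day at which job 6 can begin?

Job 2 cannot begin until its own release at day 2. It runs from day 2 to 2 + 6 = day 8.
Job 1 has no prerequisites, so it starts at day 0 and finishes at day 11.
Job 3 cannot start until job 1 (finishes day 11); job 2 (finishes day 8). The controlling bound is day 11, so job 3 finishes at 11 + 7 = day 18.
Job 4 waits on job 3 (finishes day 18), so it starts at day 18 and finishes at 18 + 4 = day 22.
For job 5: job 4 (finishes day 22); job 1 (finishes day 11, plus 1-day gap → day 12); job 2 (finishes day 8). Taking the maximum gives a start of day 22, and it finishes at 22 + 10 = day 32.
Job 6 waits on job 5 (finishes day 32); job 4 (finishes day 22). The latest of these is day 32, which is the earliest job 6 can start.

32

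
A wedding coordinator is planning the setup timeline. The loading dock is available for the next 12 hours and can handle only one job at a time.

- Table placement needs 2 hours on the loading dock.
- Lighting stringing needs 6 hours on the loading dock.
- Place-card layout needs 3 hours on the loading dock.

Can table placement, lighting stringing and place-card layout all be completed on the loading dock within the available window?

Running back to back, the jobs need 2 + 6 + 3 = 11 hours on the loading dock.
Since 11 ≤ 12, they fit within the window.

Yes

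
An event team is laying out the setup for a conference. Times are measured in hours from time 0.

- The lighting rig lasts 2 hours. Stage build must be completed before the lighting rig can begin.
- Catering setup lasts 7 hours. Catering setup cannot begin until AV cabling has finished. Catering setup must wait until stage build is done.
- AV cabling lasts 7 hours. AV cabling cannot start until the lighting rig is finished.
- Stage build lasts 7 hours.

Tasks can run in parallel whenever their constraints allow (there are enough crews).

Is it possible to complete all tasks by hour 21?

No

Stage build can start immediately at hour 0; it finishes at hour 7.
The lighting rig cannot begin until stage build (finishes hour 7). It runs from hour 7 to 7 + 2 = hour 9.
AV cabling waits on the lighting rig (finishes hour 9), so it starts at hour 9 and finishes at 9 + 7 = hour 16.
Catering setup needs all of AV cabling (finishes hour 16); stage build (finishes hour 7). That puts its earliest start at hour 16; it finishes at 16 + 7 = hour 23.
The earliest everything can be done is hour 23, which is after the deadline of 21, so it is not possible.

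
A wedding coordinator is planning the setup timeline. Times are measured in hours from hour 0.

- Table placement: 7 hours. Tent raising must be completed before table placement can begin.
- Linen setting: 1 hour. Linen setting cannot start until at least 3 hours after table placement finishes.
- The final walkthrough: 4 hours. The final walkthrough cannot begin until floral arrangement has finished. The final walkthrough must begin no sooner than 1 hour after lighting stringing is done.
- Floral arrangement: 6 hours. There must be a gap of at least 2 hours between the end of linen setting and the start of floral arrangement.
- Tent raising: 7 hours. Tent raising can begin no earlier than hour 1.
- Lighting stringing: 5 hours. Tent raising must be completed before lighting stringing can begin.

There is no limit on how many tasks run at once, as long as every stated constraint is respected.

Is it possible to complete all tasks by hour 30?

Tent raising waits on its own release at hour 1, so it starts at hour 1 and finishes at 1 + 7 = hour 8.
Lighting stringing waits on tent raising (finishes hour 8), so it starts at hour 8 and finishes at 8 + 5 = hour 13.
After tent raising (finishes hour 8), table placement can start at hour 8 and finishes at hour 15.
After table placement (finishes hour 15, plus 3-hour gap → hour 18), linen setting can start at hour 18 and finishes at hour 19.
Floral arrangement cannot begin until linen setting (finishes hour 19, plus 2-hour gap → hour 21). It runs from hour 21 to 21 + 6 = hour 27.
For the final walkthrough: floral arrangement (finishes hour 27); lighting stringing (finishes hour 13, plus 1-hour gap → hour 14). Taking the maximum gives a start of hour 27, and it finishes at 27 + 4 = hour 31.
The earliest everything can be done is hour 31, which is after the deadline of 30, so it is not possible.

No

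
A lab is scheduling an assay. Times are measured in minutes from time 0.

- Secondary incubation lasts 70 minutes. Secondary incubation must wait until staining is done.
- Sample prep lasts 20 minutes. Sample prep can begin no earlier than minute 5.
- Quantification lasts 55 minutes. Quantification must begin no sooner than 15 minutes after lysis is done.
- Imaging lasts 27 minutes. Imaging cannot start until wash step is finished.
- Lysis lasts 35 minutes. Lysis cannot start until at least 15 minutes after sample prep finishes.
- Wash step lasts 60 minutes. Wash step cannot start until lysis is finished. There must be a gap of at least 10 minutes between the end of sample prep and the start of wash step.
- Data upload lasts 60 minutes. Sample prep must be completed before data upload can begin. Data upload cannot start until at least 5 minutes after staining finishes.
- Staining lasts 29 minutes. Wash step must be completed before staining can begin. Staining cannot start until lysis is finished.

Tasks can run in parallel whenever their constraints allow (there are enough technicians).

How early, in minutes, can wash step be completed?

After its own release at minute 5, sample prep can start at minute 5 and finishes at minute 25.
Lysis waits on sample prep (finishes minute 25, plus 15-minute gap → minute 40), so it starts at minute 40 and finishes at 40 + 35 = minute 75.
Wash step has to wait for lysis (finishes minute 75); sample prep (finishes minute 25, plus 10-minute gap → minute 35). The latest of these is minute 75, so wash step runs minute 75 to 75 + 60 = minute 135.

135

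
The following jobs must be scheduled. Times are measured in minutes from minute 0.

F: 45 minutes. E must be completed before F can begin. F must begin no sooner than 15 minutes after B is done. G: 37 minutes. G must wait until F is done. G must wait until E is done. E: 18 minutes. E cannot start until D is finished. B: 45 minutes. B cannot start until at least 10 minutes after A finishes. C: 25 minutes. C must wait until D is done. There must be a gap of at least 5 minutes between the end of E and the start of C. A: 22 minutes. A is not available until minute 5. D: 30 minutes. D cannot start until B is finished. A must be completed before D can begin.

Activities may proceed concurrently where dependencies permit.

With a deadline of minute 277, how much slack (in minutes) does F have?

After its own release at minute 5, A can start at minute 5 and finishes at minute 27.
B cannot begin until A (finishes minute 27, plus 10-minute gap → minute 37). It runs from minute 37 to 37 + 45 = minute 82.
D cannot start until B (finishes minute 82); A (finishes minute 27). The controlling bound is minute 82, so D finishes at 82 + 30 = minute 112.
E cannot begin until D (finishes minute 112). It runs from minute 112 to 112 + 18 = minute 130.
F needs all of E (finishes minute 130); B (finishes minute 82, plus 15-minute gap → minute 97). That puts its earliest start at minute 130; it finishes at 130 + 45 = minute 175.

Working backward from the deadline:
Nothing follows G; the deadline of minute 277 is its only limit. It must start by 277 − 37 = minute 240.
F feeds into G (must start by minute 240); so F must finish by minute 240 and therefore start by minute 195.
So F can start as early as minute 130 and as late as minute 195, giving 195 − 130 = 65 minutes of slack.

65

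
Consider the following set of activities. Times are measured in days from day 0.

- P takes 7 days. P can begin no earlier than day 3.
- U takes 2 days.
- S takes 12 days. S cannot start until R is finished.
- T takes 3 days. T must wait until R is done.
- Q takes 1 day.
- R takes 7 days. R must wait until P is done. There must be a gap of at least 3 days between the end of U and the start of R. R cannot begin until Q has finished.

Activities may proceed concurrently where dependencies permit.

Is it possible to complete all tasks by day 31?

Yes

Nothing blocks U, so it runs from day 0 to day 2.
Q has no prerequisites, so it starts at day 0 and finishes at day 1.
After its own release at day 3, P can start at day 3 and finishes at day 10.
R cannot start until P (finishes day 10); U (finishes day 2, plus 3-day gap → day 5); Q (finishes day 1). The controlling bound is day 10, so R finishes at 10 + 7 = day 17.
After R (finishes day 17), T can start at day 17 and finishes at day 20.
S waits on R (finishes day 17), so it starts at day 17 and finishes at 17 + 12 = day 29.
Every task is finished by day 29, which is no later than the deadline of 31, so the schedule is feasible.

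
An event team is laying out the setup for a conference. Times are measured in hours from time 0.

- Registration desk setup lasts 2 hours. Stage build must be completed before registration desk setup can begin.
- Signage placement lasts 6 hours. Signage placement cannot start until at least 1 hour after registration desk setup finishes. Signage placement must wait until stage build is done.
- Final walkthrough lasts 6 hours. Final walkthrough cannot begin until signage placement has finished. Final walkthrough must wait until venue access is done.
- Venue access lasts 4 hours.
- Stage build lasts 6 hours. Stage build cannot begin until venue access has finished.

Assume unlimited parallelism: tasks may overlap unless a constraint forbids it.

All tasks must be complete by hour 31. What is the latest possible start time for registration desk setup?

To finish by hour 31, final walkthrough (duration 6) must start no later than hour 25.
Signage placement must finish before final walkthrough (must start by hour 25). With a 6-hour duration, signage placement must start by 25 − 6 = hour 19.
Registration desk setup feeds into signage placement (must start by hour 19, minus 1-hour gap → hour 18); so registration desk setup must finish by hour 18 and therefore start by hour 16.

16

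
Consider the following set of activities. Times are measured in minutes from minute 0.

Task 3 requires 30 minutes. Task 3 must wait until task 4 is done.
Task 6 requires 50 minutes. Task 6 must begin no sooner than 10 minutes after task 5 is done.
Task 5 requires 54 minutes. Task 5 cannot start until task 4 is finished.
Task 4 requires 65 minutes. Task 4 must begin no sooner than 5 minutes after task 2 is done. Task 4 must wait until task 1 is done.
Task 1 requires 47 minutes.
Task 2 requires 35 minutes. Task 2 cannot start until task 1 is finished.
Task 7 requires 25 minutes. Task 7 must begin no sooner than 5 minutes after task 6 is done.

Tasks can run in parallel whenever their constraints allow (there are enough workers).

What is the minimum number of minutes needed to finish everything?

Task 1 can start immediately at minute 0; it finishes at minute 47.
Task 2 cannot begin until task 1 (finishes minute 47). It runs from minute 47 to 47 + 35 = minute 82.
Task 4 has to wait for task 2 (finishes minute 82, plus 5-minute gap → minute 87); task 1 (finishes minute 47). The latest of these is minute 87, so task 4 runs minute 87 to 87 + 65 = minute 152.
Task 5 cannot begin until task 4 (finishes minute 152). It runs from minute 152 to 152 + 54 = minute 206.
After task 5 (finishes minute 206, plus 10-minute gap → minute 216), task 6 can start at minute 216 and finishes at minute 266.
Task 7 cannot begin until task 6 (finishes minute 266, plus 5-minute gap → minute 271). It runs from minute 271 to 271 + 25 = minute 296.
Task 3 cannot begin until task 4 (finishes minute 152). It runs from minute 152 to 152 + 30 = minute 182.
All tasks are finished once the last one completes. Finish times: Task 1 at 47, Task 2 at 82, Task 3 at 182, Task 4 at 152, Task 5 at 206, Task 6 at 266, Task 7 at 296. The latest is minute 296.

296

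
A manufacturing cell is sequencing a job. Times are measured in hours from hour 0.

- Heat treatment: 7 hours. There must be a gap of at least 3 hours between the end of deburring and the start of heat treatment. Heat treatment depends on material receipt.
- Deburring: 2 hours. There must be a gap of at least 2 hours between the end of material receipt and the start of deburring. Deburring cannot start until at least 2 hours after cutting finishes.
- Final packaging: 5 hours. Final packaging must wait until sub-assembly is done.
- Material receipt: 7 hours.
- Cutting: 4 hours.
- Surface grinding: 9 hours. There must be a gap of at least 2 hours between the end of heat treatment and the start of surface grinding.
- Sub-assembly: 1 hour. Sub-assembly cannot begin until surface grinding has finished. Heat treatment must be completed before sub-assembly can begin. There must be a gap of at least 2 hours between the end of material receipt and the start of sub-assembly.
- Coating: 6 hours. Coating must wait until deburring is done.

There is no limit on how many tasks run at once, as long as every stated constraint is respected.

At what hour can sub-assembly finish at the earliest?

33

Cutting can start immediately at hour 0; it finishes at hour 4.
Material receipt has no prerequisites, so it starts at hour 0 and finishes at hour 7.
Deburring cannot start until material receipt (finishes hour 7, plus 2-hour gap → hour 9); cutting (finishes hour 4, plus 2-hour gap → hour 6). The controlling bound is hour 9, so deburring finishes at 9 + 2 = hour 11.
Heat treatment cannot start until deburring (finishes hour 11, plus 3-hour gap → hour 14); material receipt (finishes hour 7). The controlling bound is hour 14, so heat treatment finishes at 14 + 7 = hour 21.
Surface grinding waits on heat treatment (finishes hour 21, plus 2-hour gap → hour 23), so it starts at hour 23 and finishes at 23 + 9 = hour 32.
For sub-assembly: surface grinding (finishes hour 32); heat treatment (finishes hour 21); material receipt (finishes hour 7, plus 2-hour gap → hour 9). Taking the maximum gives a start of hour 32, and it finishes at 32 + 1 = hour 33.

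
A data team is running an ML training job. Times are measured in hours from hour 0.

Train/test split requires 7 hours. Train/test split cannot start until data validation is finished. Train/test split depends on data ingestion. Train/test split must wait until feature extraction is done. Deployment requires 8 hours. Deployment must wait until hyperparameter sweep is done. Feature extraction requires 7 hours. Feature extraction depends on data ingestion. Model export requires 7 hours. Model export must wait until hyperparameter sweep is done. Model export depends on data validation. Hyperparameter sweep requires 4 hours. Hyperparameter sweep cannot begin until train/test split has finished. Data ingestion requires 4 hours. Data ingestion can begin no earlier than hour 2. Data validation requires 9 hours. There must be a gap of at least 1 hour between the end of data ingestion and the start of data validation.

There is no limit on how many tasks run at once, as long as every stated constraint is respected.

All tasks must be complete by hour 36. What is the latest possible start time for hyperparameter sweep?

Model export has no dependents, so it just needs to finish by hour 36. Starting by 36 − 7 = hour 29 achieves that.
Deployment has no dependents, so it just needs to finish by hour 36. Starting by 36 − 8 = hour 28 achieves that.
Hyperparameter sweep has several dependents: model export (must start by hour 29); deployment (must start by hour 28). The earliest of those limits is hour 28, so hyperparameter sweep must start by 28 − 4 = hour 24.

24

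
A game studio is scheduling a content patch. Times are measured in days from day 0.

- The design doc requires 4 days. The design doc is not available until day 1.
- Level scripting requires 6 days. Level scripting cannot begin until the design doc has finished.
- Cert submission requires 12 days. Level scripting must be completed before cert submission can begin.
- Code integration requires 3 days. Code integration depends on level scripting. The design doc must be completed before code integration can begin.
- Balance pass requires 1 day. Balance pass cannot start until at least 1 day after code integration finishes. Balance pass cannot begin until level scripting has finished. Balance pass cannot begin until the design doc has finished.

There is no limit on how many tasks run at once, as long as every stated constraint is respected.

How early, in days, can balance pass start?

15

The design doc cannot begin until its own release at day 1. It runs from day 1 to 1 + 4 = day 5.
Level scripting cannot begin until the design doc (finishes day 5). It runs from day 5 to 5 + 6 = day 11.
Code integration cannot start until level scripting (finishes day 11); the design doc (finishes day 5). The controlling bound is day 11, so code integration finishes at 11 + 3 = day 14.
Balance pass waits on code integration (finishes day 14, plus 1-day gap → day 15); level scripting (finishes day 11); the design doc (finishes day 5). The latest of these is day 15, which is the earliest balance pass can start.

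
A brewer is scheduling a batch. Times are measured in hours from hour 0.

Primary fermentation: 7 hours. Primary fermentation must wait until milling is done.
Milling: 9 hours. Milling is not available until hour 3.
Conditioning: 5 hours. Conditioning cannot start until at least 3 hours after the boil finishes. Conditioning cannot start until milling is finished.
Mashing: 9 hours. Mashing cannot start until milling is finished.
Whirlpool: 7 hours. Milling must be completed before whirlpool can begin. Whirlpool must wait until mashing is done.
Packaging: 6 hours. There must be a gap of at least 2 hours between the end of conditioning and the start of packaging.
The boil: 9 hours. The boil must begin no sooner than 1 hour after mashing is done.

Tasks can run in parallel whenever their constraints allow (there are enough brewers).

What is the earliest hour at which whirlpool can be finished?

28

Milling waits on its own release at hour 3, so it starts at hour 3 and finishes at 3 + 9 = hour 12.
Mashing cannot begin until milling (finishes hour 12). It runs from hour 12 to 12 + 9 = hour 21.
Whirlpool cannot start until milling (finishes hour 12); mashing (finishes hour 21). The controlling bound is hour 21, so whirlpool finishes at 21 + 7 = hour 28.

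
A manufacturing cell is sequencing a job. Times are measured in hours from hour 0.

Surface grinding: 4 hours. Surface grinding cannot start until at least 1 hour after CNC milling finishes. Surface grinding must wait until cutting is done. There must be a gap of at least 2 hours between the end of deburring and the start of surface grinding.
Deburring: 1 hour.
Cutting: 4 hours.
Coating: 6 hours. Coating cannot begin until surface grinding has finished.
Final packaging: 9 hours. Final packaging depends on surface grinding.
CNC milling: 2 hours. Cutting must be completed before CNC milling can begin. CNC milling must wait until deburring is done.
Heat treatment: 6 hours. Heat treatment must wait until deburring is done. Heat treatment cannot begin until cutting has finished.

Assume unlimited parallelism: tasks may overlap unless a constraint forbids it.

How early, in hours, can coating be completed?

Deburring can start immediately at hour 0; it finishes at hour 1.
Cutting has no prerequisites, so it starts at hour 0 and finishes at hour 4.
CNC milling has to wait for cutting (finishes hour 4); deburring (finishes hour 1). The latest of these is hour 4, so CNC milling runs hour 4 to 4 + 2 = hour 6.
Surface grinding needs all of CNC milling (finishes hour 6, plus 1-hour gap → hour 7); cutting (finishes hour 4); deburring (finishes hour 1, plus 2-hour gap → hour 3). That puts its earliest start at hour 7; it finishes at 7 + 4 = hour 11.
After surface grinding (finishes hour 11), coating can start at hour 11 and finishes at hour 17.

17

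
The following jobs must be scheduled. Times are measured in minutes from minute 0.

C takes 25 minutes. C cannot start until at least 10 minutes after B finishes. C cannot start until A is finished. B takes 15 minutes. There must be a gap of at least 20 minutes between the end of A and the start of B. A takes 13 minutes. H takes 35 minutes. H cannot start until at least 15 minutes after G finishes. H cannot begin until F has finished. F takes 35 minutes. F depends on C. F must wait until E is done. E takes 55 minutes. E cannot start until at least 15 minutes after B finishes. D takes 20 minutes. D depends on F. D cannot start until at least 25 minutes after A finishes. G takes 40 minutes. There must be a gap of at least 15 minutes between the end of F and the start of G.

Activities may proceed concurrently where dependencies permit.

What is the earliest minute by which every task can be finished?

A has no prerequisites, so it starts at minute 0 and finishes at minute 13.
After A (finishes minute 13, plus 20-minute gap → minute 33), B can start at minute 33 and finishes at minute 48.
E waits on B (finishes minute 48, plus 15-minute gap → minute 63), so it starts at minute 63 and finishes at 63 + 55 = minute 118.
C cannot start until B (finishes minute 48, plus 10-minute gap → minute 58); A (finishes minute 13). The controlling bound is minute 58, so C finishes at 58 + 25 = minute 83.
F has to wait for C (finishes minute 83); E (finishes minute 118). The latest of these is minute 118, so F runs minute 118 to 118 + 35 = minute 153.
G cannot begin until F (finishes minute 153, plus 15-minute gap → minute 168). It runs from minute 168 to 168 + 40 = minute 208.
H cannot start until G (finishes minute 208, plus 15-minute gap → minute 223); F (finishes minute 153). The controlling bound is minute 223, so H finishes at 223 + 35 = minute 258.
D needs all of F (finishes minute 153); A (finishes minute 13, plus 25-minute gap → minute 38). That puts its earliest start at minute 153; it finishes at 153 + 20 = minute 173.
All tasks are finished once the last one completes. Finish times: A at 13, B at 48, C at 83, D at 173, E at 118, F at 153, G at 208, H at 258. The latest is minute 258.

258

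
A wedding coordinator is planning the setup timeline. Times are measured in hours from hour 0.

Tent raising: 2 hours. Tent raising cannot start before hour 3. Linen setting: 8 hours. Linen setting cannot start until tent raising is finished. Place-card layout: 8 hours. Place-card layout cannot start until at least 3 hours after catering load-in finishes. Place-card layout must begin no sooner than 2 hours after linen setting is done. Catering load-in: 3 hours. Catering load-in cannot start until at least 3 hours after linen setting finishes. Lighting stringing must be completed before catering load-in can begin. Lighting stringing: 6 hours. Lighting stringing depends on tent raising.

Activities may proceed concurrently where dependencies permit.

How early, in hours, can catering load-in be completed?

19

After its own release at hour 3, tent raising can start at hour 3 and finishes at hour 5.
Lighting stringing waits on tent raising (finishes hour 5), so it starts at hour 5 and finishes at 5 + 6 = hour 11.
After tent raising (finishes hour 5), linen setting can start at hour 5 and finishes at hour 13.
Catering load-in has to wait for linen setting (finishes hour 13, plus 3-hour gap → hour 16); lighting stringing (finishes hour 11). The latest of these is hour 16, so catering load-in runs hour 16 to 16 + 3 = hour 19.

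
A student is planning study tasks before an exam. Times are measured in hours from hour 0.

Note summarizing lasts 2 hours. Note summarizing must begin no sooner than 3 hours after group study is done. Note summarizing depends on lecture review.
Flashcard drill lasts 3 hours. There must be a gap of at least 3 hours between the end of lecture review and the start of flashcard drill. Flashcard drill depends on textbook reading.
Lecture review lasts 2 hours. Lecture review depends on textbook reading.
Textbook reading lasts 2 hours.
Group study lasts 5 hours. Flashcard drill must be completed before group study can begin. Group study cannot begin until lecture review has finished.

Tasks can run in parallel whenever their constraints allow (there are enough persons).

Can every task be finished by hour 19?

Nothing blocks textbook reading, so it runs from hour 0 to hour 2.
Lecture review waits on textbook reading (finishes hour 2), so it starts at hour 2 and finishes at 2 + 2 = hour 4.
Flashcard drill needs all of lecture review (finishes hour 4, plus 3-hour gap → hour 7); textbook reading (finishes hour 2). That puts its earliest start at hour 7; it finishes at 7 + 3 = hour 10.
For group study: flashcard drill (finishes hour 10); lecture review (finishes hour 4). Taking the maximum gives a start of hour 10, and it finishes at 10 + 5 = hour 15.
Note summarizing cannot start until group study (finishes hour 15, plus 3-hour gap → hour 18); lecture review (finishes hour 4). The controlling bound is hour 18, so note summarizing finishes at 18 + 2 = hour 20.
The earliest everything can be done is hour 20, which is after the deadline of 19, so it is not possible.

No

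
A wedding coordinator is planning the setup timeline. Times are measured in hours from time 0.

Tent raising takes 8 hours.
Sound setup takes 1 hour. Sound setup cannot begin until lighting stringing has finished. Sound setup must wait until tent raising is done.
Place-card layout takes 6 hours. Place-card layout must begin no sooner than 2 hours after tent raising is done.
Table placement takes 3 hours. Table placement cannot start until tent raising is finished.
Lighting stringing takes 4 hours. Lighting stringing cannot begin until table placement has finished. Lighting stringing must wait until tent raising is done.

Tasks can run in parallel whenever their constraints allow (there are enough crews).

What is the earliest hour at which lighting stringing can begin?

Nothing blocks tent raising, so it runs from hour 0 to hour 8.
Table placement cannot begin until tent raising (finishes hour 8). It runs from hour 8 to 8 + 3 = hour 11.
Lighting stringing waits on table placement (finishes hour 11); tent raising (finishes hour 8). The latest of these is hour 11, which is the earliest lighting stringing can start.

11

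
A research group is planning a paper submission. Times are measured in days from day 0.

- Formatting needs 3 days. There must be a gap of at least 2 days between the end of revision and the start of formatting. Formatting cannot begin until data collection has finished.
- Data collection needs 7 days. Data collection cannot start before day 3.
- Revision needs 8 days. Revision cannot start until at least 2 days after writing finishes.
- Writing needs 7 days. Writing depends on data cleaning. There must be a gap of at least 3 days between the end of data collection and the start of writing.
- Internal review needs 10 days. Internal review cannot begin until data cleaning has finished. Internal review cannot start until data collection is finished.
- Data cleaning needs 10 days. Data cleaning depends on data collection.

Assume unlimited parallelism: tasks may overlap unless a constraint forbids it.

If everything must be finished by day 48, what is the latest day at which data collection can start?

Nothing follows formatting; the deadline of day 48 is its only limit. It must start by 48 − 3 = day 45.
Since formatting (must start by day 45, minus 2-day gap → day 43) depends on it, revision must finish by day 43. Backing off its 8-day duration gives a latest start of day 35.
Writing must finish before revision (must start by day 35, minus 2-day gap → day 33). With a 7-day duration, writing must start by 33 − 7 = day 26.
Internal review must finish by day 48; it takes 10 days, so it must start by 48 − 10 = day 38.
Data cleaning has several dependents: writing (must start by day 26); internal review (must start by day 38). The earliest of those limits is day 26, so data cleaning must start by 26 − 10 = day 16.
Data collection feeds data cleaning (must start by day 16); writing (must start by day 26, minus 3-day gap → day 23); internal review (must start by day 38); formatting (must start by day 45). Taking the minimum, data collection must finish by day 16 and start by 16 − 7 = day 9.

9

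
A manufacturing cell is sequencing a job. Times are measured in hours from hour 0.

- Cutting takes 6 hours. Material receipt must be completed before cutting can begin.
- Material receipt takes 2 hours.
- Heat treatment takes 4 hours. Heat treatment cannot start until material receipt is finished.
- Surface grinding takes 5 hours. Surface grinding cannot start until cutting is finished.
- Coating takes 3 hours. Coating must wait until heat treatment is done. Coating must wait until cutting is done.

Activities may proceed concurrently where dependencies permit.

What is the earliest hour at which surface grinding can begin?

8

Nothing blocks material receipt, so it runs from hour 0 to hour 2.
Cutting cannot begin until material receipt (finishes hour 2). It runs from hour 2 to 2 + 6 = hour 8.
Surface grinding waits on cutting (finishes hour 8), so the earliest it can start is hour 8.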